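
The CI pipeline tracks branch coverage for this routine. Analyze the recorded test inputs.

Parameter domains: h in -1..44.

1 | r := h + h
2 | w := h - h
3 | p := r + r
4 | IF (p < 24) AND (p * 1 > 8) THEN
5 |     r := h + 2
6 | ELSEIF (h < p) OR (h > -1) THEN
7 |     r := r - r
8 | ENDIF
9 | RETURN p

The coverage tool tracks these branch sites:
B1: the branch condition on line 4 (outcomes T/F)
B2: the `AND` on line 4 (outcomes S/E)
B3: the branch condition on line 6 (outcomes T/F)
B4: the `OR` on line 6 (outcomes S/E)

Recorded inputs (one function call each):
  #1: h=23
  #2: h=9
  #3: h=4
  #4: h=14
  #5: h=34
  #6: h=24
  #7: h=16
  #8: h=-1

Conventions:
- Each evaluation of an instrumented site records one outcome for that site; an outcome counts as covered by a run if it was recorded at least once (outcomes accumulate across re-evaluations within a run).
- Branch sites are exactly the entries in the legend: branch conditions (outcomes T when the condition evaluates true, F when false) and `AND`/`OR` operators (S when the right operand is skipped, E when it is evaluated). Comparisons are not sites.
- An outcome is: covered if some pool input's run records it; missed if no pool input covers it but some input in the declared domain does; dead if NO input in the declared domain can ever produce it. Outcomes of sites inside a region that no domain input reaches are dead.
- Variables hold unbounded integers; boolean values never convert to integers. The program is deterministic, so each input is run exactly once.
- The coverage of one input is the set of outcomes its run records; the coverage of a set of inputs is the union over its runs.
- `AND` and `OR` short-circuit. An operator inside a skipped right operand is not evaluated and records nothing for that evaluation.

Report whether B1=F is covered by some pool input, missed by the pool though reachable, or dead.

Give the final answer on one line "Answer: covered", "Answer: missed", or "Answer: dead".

B1=F is recorded by pool input(s) 1, 2, 4, 5, 6, 7, 8 -> covered

Answer: covered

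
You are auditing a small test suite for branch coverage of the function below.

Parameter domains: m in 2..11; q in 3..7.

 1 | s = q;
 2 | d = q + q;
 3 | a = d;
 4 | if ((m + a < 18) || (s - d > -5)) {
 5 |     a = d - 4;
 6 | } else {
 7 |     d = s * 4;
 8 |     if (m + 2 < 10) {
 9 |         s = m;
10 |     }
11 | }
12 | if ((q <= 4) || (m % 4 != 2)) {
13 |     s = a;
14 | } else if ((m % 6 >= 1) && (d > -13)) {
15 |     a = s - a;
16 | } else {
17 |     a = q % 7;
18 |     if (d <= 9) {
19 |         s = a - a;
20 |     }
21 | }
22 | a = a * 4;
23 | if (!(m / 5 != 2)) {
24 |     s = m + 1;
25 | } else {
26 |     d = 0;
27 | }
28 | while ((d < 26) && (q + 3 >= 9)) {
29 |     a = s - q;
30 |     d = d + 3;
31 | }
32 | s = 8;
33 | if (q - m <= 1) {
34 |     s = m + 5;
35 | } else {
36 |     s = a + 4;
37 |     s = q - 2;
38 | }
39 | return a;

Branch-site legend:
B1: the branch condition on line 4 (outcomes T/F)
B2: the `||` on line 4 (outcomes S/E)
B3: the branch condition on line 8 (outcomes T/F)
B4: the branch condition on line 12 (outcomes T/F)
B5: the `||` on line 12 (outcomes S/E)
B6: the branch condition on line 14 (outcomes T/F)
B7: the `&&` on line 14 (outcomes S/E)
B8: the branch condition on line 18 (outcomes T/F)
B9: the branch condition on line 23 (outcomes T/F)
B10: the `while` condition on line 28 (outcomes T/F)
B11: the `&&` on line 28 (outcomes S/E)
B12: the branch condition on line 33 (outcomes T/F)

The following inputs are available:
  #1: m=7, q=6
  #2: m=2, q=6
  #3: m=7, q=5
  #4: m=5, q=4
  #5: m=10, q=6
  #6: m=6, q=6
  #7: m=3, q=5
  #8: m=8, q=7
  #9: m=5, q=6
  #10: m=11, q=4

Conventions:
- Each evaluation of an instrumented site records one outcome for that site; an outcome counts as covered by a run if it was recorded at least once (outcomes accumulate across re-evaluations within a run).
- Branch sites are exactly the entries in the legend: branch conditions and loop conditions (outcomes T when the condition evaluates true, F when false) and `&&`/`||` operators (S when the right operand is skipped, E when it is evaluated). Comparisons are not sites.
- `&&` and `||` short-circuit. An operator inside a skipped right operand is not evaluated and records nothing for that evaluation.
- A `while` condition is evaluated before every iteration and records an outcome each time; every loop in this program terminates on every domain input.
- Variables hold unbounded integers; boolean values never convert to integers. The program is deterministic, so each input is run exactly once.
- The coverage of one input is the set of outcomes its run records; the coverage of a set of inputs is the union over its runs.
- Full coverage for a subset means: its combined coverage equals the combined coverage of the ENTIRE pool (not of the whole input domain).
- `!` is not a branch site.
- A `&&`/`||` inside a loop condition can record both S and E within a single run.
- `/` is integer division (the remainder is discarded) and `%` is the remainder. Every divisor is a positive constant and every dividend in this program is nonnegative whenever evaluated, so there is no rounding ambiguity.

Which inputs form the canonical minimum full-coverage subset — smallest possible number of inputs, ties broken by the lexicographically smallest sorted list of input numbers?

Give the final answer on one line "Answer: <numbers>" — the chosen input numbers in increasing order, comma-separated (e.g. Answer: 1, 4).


run #1 (m=7, q=6) runs B2->E, B1->F, B3->T, B5->E, B4->T, B9->F, B11->E, B10->T, B11->E, B10->T, B11->E, B10->T, B11->E, B10->T, ...; records B1=F, B2=E, B3=T, B4=T, B5=E, B9=F, B10=T, B10=F, B11=S, B11=E, B12=T
run #2 (m=2, q=6) runs B2->S, B1->T, B5->E, B4->F, B7->E, B6->T, B9->F, B11->E, B10->T, B11->E, B10->T, B11->E, B10->T, B11->E, ...; records B1=T, B2=S, B4=F, B5=E, B6=T, B7=E, B9=F, B10=T, B10=F, B11=S, B11=E, B12=F
run #3 (m=7, q=5) runs B2->S, B1->T, B5->E, B4->T, B9->F, B11->E, B10->F, B12->T; records B1=T, B2=S, B4=T, B5=E, B9=F, B10=F, B11=E, B12=T
run #4 (m=5, q=4) runs B2->S, B1->T, B5->S, B4->T, B9->F, B11->E, B10->F, B12->T; records B1=T, B2=S, B4=T, B5=S, B9=F, B10=F, B11=E, B12=T
run #5 (m=10, q=6) runs B2->E, B1->F, B3->F, B5->E, B4->F, B7->E, B6->T, B9->T, B11->E, B10->T, B11->S, B10->F, B12->T; records B1=F, B2=E, B3=F, B4=F, B5=E, B6=T, B7=E, B9=T, B10=T, B10=F, B11=S, B11=E, B12=T
run #6 (m=6, q=6) runs B2->E, B1->F, B3->T, B5->E, B4->F, B7->S, B6->F, B8->F, B9->F, B11->E, B10->T, B11->E, B10->T, B11->E, ...; records B1=F, B2=E, B3=T, B4=F, B5=E, B6=F, B7=S, B8=F, B9=F, B10=T, B10=F, B11=S, B11=E, B12=T
run #7 (m=3, q=5) runs B2->S, B1->T, B5->E, B4->T, B9->F, B11->E, B10->F, B12->F; records B1=T, B2=S, B4=T, B5=E, B9=F, B10=F, B11=E, B12=F
run #8 (m=8, q=7) runs B2->E, B1->F, B3->F, B5->E, B4->T, B9->F, B11->E, B10->T, B11->E, B10->T, B11->E, B10->T, B11->E, B10->T, ...; records B1=F, B2=E, B3=F, B4=T, B5=E, B9=F, B10=T, B10=F, B11=S, B11=E, B12=T
run #9 (m=5, q=6) runs B2->S, B1->T, B5->E, B4->T, B9->F, B11->E, B10->T, B11->E, B10->T, B11->E, B10->T, B11->E, B10->T, B11->E, ...; records B1=T, B2=S, B4=T, B5=E, B9=F, B10=T, B10=F, B11=S, B11=E, B12=T
run #10 (m=11, q=4) runs B2->E, B1->T, B5->S, B4->T, B9->T, B11->E, B10->F, B12->T; records B1=T, B2=E, B4=T, B5=S, B9=T, B10=F, B11=E, B12=T
union over all inputs: B1=T, B1=F, B2=S, B2=E, B3=T, B3=F, B4=T, B4=F, B5=S, B5=E, B6=T, B6=F, B7=S, B7=E, B8=F, B9=T, B9=F, B10=T, B10=F, B11=S, B11=E, B12=T, B12=F (23 outcomes)
size 1 is not enough: best union over all size-1 subsets is 14/23
size 2 is not enough: best union over all size-2 subsets is 19/23
size 3 is not enough: best union over all size-3 subsets is 22/23
at size 4, {2, 4, 5, 6} reaches all 23 outcomes; every lexicographically earlier size-4 subset fails
Answer: 2, 4, 5, 6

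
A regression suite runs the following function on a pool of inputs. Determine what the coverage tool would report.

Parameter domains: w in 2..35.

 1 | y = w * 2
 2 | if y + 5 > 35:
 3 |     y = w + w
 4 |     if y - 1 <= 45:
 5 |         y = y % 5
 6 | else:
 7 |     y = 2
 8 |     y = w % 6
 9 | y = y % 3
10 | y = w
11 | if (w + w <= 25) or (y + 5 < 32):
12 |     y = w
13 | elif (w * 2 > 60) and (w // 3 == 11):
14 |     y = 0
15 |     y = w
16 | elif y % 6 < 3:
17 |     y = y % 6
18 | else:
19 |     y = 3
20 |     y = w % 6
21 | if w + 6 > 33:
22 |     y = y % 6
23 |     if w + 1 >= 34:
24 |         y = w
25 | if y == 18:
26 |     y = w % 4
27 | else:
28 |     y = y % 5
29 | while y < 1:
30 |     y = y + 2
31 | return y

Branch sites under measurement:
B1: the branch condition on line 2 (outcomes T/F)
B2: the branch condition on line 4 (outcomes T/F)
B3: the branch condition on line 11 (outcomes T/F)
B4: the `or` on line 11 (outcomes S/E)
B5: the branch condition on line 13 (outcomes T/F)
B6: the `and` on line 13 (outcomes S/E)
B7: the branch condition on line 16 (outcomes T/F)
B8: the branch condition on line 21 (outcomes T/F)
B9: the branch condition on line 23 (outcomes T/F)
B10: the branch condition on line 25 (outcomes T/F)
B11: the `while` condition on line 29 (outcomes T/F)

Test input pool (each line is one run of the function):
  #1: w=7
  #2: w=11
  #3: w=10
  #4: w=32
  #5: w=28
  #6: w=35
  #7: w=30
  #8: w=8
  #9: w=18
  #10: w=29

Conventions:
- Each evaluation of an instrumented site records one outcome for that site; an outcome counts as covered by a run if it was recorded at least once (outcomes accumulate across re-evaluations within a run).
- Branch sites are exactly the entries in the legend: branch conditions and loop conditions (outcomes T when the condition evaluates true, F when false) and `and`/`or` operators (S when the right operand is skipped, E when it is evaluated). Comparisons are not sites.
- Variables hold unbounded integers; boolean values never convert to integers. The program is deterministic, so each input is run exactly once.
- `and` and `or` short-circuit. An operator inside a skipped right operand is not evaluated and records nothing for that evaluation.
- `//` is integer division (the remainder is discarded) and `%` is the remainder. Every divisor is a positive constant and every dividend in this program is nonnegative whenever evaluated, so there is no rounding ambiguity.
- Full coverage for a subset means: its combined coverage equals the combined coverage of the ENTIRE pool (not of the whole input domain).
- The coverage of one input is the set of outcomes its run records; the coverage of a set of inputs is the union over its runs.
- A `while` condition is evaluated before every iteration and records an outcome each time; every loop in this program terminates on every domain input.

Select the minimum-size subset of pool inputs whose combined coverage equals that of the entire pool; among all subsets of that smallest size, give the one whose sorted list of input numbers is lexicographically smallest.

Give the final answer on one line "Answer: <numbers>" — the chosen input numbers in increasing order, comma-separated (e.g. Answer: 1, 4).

input #1, w=7: events B1->F, B4->S, B3->T, B8->F, B10->F, B11->F; outcomes B1=F, B3=T, B4=S, B8=F, B10=F, B11=F
input #2, w=11: events B1->F, B4->S, B3->T, B8->F, B10->F, B11->F; outcomes B1=F, B3=T, B4=S, B8=F, B10=F, B11=F
input #3, w=10: events B1->F, B4->S, B3->T, B8->F, B10->F, B11->T, B11->F; outcomes B1=F, B3=T, B4=S, B8=F, B10=F, B11=T, B11=F
input #4, w=32: events B1->T, B2->F, B4->E, B3->F, B6->E, B5->F, B7->T, B8->T, B9->F, B10->F, B11->F; outcomes B1=T, B2=F, B3=F, B4=E, B5=F, B6=E, B7=T, B8=T, B9=F, B10=F, B11=F
input #5, w=28: events B1->T, B2->F, B4->E, B3->F, B6->S, B5->F, B7->F, B8->T, B9->F, B10->F, B11->F; outcomes B1=T, B2=F, B3=F, B4=E, B5=F, B6=S, B7=F, B8=T, B9=F, B10=F, B11=F
input #6, w=35: events B1->T, B2->F, B4->E, B3->F, B6->E, B5->T, B8->T, B9->T, B10->F, B11->T, B11->F; outcomes B1=T, B2=F, B3=F, B4=E, B5=T, B6=E, B8=T, B9=T, B10=F, B11=T, B11=F
input #7, w=30: events B1->T, B2->F, B4->E, B3->F, B6->S, B5->F, B7->T, B8->T, B9->F, B10->F, B11->T, B11->F; outcomes B1=T, B2=F, B3=F, B4=E, B5=F, B6=S, B7=T, B8=T, B9=F, B10=F, B11=T, B11=F
input #8, w=8: events B1->F, B4->S, B3->T, B8->F, B10->F, B11->F; outcomes B1=F, B3=T, B4=S, B8=F, B10=F, B11=F
input #9, w=18: events B1->T, B2->T, B4->E, B3->T, B8->F, B10->T, B11->F; outcomes B1=T, B2=T, B3=T, B4=E, B8=F, B10=T, B11=F
input #10, w=29: events B1->T, B2->F, B4->E, B3->F, B6->S, B5->F, B7->F, B8->T, B9->F, B10->F, B11->T, B11->F; outcomes B1=T, B2=F, B3=F, B4=E, B5=F, B6=S, B7=F, B8=T, B9=F, B10=F, B11=T, B11=F
the full pool covers 22 outcomes: B1=T, B1=F, B2=T, B2=F, B3=T, B3=F, B4=S, B4=E, B5=T, B5=F, B6=S, B6=E, B7=T, B7=F, B8=T, B8=F, B9=T, B9=F, B10=T, B10=F, B11=T, B11=F
no size-1 subset reaches all 22 outcomes (best union: 12/22)
no size-2 subset reaches all 22 outcomes (best union: 16/22)
no size-3 subset reaches all 22 outcomes (best union: 19/22)
no size-4 subset reaches all 22 outcomes (best union: 21/22)
inputs {1, 4, 5, 6, 9} (size 5) cover everything; no size-5 subset with a lexicographically smaller index list covers all 22

Answer: 1, 4, 5, 6, 9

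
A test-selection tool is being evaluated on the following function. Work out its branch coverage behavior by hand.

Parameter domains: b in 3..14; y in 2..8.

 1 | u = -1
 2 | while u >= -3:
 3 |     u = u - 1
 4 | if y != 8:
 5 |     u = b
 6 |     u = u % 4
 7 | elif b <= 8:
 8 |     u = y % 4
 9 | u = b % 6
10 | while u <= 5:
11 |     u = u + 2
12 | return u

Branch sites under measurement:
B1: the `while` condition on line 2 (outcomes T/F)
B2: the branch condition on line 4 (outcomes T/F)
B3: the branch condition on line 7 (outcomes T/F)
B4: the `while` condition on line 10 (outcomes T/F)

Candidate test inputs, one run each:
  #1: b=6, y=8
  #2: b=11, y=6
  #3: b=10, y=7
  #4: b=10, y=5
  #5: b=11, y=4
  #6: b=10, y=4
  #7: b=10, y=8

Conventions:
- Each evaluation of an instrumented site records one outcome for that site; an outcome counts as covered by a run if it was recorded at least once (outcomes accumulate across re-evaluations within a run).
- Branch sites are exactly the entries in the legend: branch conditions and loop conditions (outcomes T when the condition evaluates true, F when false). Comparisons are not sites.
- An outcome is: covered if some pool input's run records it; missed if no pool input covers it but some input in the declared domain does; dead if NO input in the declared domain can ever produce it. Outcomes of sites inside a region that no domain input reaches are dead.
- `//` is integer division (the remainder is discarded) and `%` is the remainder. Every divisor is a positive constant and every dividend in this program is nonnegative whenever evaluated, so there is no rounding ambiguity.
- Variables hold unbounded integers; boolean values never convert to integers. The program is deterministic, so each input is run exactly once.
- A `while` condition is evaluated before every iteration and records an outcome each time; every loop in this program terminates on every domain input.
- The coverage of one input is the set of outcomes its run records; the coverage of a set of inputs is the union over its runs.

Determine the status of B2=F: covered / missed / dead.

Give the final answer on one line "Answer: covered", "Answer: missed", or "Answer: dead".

B2=F is recorded by pool input(s) 1, 7 -> covered

Answer: covered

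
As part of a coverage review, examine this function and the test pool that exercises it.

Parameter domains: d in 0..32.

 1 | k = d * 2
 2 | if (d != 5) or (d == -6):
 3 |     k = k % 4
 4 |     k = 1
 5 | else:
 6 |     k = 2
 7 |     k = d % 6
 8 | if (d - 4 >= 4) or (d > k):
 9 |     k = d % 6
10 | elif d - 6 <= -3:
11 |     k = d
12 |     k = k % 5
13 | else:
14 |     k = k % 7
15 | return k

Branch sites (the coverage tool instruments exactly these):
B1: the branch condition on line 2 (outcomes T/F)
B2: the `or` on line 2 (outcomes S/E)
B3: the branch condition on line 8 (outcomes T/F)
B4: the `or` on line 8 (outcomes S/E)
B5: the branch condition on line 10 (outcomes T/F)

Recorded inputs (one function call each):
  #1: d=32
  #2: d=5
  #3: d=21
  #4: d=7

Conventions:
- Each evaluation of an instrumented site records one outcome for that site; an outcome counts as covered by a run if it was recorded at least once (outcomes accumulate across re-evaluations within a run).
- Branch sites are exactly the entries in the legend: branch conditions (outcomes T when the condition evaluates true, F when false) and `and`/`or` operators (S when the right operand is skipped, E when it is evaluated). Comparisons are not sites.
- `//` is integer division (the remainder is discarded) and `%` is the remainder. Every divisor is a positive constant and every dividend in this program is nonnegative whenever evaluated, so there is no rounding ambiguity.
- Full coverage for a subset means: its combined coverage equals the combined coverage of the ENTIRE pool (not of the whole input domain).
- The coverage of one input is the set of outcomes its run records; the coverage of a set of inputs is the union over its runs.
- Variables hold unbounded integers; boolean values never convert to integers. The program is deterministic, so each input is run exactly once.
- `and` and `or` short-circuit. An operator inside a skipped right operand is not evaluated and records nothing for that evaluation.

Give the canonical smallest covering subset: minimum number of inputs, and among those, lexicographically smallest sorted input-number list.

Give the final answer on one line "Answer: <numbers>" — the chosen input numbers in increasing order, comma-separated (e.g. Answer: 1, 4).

input #1, d=32: events B2->S, B1->T, B4->S, B3->T; outcomes B1=T, B2=S, B3=T, B4=S
input #2, d=5: events B2->E, B1->F, B4->E, B3->F, B5->F; outcomes B1=F, B2=E, B3=F, B4=E, B5=F
input #3, d=21: events B2->S, B1->T, B4->S, B3->T; outcomes B1=T, B2=S, B3=T, B4=S
input #4, d=7: events B2->S, B1->T, B4->E, B3->T; outcomes B1=T, B2=S, B3=T, B4=E
together the pool reaches 9 outcomes: B1=T, B1=F, B2=S, B2=E, B3=T, B3=F, B4=S, B4=E, B5=F
size 1 is not enough: best union over all size-1 subsets is 5/9
inputs {1, 2} (size 2) cover everything; no size-2 subset with a lexicographically smaller index list covers all 9

Answer: 1, 2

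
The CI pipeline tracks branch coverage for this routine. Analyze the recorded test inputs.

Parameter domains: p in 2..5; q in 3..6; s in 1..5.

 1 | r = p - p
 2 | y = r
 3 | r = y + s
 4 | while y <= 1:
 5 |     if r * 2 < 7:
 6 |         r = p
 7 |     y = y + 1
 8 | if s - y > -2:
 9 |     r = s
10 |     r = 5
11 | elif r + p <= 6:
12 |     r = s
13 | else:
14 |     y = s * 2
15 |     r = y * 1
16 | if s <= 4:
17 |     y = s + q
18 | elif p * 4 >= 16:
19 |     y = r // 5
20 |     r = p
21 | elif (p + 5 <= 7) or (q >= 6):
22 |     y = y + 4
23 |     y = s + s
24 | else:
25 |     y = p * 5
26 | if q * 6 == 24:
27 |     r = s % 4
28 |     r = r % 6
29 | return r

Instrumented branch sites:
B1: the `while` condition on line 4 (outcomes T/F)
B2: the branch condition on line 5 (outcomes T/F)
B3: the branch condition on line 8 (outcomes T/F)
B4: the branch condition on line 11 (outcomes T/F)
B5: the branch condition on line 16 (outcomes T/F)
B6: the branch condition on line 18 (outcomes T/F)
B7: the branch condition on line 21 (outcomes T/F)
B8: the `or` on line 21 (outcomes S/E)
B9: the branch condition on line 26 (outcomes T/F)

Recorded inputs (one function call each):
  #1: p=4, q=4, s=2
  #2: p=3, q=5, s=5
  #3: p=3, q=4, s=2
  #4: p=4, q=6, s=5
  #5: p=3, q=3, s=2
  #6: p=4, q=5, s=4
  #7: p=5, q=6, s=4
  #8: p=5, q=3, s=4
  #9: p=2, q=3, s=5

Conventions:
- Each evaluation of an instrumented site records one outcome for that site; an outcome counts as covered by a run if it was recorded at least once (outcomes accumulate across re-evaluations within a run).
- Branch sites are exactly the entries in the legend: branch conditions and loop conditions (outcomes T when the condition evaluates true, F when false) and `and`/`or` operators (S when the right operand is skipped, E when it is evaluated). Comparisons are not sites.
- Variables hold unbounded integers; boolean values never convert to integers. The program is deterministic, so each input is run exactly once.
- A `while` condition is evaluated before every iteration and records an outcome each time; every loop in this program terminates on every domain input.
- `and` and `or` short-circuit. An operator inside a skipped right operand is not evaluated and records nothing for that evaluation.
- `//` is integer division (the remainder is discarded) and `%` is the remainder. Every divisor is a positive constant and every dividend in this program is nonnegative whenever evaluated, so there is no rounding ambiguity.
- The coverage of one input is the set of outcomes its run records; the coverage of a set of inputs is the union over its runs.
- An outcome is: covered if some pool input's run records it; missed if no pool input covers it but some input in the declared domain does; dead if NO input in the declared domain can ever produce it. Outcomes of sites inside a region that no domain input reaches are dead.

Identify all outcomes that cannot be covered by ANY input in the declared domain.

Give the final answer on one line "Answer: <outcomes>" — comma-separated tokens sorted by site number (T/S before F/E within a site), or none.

exhaustive pass over the 80-input domain:
  B3=F: never recorded by any domain input -> dead
  B4=T: never recorded by any domain input -> dead
  B4=F: never recorded by any domain input -> dead
  reachable outcomes have witnesses, e.g. B1=T (e.g. p=2, q=3, s=1), B1=F (e.g. p=2, q=3, s=1), B2=T (e.g. p=2, q=3, s=1), B2=F (e.g. p=2, q=3, s=4)

Answer: B3=F, B4=T, B4=F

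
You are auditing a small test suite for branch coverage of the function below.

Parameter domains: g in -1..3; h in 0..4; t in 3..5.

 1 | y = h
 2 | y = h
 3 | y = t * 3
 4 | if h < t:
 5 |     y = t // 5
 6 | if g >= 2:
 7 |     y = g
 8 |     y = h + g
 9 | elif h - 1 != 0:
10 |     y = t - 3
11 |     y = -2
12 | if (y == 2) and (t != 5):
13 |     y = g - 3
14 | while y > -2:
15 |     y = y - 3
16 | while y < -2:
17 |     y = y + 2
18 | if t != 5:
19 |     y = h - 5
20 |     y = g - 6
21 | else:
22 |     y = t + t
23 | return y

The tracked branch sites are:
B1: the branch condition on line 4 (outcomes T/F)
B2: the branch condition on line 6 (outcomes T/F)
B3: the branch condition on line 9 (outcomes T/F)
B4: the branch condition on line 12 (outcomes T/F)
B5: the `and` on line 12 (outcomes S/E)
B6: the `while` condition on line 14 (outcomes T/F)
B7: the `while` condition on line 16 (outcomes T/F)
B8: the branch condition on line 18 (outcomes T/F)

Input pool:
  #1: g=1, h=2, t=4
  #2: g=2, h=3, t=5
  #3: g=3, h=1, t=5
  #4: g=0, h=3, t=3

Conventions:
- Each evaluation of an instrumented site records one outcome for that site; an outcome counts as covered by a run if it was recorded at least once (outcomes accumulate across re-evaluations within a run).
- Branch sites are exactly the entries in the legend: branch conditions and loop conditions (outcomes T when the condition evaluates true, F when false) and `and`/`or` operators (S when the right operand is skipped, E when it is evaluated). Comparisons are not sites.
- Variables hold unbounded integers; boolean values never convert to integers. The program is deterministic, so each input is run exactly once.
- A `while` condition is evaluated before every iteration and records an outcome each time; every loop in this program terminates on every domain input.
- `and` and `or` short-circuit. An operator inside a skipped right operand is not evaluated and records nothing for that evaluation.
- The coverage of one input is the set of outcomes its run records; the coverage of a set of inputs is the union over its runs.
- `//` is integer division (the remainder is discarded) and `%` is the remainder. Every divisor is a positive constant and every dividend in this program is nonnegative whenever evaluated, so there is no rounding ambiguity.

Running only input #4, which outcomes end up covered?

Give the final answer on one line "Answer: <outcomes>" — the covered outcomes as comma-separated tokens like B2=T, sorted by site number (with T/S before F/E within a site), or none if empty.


Running input #4 (g=0, h=3, t=3), event by event:
  B1->F, B2->F, B3->T, B5->S, B4->F, B6->F, B7->F, B8->T
collecting distinct outcomes: B1=F, B2=F, B3=T, B4=F, B5=S, B6=F, B7=F, B8=T
Answer: B1=F, B2=F, B3=T, B4=F, B5=S, B6=F, B7=F, B8=T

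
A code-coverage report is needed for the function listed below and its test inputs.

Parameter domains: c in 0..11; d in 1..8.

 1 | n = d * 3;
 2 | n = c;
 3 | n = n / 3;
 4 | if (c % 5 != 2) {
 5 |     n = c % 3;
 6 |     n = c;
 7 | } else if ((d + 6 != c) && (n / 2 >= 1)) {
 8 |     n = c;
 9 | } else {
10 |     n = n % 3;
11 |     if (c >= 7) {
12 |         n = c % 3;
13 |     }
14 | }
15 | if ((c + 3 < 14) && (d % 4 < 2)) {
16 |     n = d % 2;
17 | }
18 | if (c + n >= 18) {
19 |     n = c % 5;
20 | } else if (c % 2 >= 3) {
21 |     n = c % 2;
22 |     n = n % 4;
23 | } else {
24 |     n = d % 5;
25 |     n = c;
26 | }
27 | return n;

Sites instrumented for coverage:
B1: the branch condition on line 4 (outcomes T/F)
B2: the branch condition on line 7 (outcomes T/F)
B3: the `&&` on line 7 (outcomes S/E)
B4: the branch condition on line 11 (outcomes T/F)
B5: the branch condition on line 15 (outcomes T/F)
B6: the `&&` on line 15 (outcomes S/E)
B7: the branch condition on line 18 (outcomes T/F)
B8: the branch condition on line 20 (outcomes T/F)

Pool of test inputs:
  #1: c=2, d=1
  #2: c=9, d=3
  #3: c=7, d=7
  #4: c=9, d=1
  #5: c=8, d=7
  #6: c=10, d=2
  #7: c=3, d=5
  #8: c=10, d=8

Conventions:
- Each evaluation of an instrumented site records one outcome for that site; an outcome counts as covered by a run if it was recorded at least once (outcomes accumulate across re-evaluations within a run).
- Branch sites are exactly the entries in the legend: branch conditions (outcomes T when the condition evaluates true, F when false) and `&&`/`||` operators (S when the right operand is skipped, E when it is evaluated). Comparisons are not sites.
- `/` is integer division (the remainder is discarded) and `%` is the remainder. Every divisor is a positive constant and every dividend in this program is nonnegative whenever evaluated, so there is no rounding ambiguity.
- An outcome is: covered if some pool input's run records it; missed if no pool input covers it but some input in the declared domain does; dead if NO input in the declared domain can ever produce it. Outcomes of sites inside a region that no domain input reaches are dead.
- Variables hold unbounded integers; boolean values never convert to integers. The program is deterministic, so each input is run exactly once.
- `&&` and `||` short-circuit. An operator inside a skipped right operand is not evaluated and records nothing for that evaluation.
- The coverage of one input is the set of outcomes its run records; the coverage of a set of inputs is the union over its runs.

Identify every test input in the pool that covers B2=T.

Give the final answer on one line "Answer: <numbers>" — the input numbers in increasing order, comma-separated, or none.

input #1 (c=2, d=1): misses B2=T
input #2 (c=9, d=3): misses B2=T
input #3 (c=7, d=7): covers B2=T
input #4 (c=9, d=1): misses B2=T
input #5 (c=8, d=7): misses B2=T
input #6 (c=10, d=2): misses B2=T
input #7 (c=3, d=5): misses B2=T
input #8 (c=10, d=8): misses B2=T

Answer: 3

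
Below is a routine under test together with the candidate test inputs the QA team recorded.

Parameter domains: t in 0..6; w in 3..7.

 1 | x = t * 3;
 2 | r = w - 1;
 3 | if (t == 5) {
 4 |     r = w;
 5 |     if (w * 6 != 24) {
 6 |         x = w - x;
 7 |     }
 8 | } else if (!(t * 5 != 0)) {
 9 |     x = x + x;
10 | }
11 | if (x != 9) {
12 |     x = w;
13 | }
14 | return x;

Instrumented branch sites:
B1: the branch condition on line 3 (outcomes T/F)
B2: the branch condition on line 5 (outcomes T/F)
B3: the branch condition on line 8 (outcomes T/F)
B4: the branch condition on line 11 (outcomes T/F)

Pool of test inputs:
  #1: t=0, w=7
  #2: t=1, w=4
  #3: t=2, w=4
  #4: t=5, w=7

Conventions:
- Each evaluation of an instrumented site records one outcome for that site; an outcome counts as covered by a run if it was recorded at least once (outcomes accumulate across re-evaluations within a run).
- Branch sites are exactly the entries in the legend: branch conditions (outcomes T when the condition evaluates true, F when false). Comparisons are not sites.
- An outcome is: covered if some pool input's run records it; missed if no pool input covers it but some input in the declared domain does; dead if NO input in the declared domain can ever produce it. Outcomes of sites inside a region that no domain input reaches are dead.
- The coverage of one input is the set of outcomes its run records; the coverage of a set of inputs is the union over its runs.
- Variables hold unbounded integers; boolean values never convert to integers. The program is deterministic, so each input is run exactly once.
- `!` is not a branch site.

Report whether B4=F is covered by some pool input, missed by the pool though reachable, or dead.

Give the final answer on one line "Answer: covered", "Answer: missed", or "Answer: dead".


no pool input records B4=F
but domain input (t=3, w=3) does record it -> reachable, so missed
Answer: missed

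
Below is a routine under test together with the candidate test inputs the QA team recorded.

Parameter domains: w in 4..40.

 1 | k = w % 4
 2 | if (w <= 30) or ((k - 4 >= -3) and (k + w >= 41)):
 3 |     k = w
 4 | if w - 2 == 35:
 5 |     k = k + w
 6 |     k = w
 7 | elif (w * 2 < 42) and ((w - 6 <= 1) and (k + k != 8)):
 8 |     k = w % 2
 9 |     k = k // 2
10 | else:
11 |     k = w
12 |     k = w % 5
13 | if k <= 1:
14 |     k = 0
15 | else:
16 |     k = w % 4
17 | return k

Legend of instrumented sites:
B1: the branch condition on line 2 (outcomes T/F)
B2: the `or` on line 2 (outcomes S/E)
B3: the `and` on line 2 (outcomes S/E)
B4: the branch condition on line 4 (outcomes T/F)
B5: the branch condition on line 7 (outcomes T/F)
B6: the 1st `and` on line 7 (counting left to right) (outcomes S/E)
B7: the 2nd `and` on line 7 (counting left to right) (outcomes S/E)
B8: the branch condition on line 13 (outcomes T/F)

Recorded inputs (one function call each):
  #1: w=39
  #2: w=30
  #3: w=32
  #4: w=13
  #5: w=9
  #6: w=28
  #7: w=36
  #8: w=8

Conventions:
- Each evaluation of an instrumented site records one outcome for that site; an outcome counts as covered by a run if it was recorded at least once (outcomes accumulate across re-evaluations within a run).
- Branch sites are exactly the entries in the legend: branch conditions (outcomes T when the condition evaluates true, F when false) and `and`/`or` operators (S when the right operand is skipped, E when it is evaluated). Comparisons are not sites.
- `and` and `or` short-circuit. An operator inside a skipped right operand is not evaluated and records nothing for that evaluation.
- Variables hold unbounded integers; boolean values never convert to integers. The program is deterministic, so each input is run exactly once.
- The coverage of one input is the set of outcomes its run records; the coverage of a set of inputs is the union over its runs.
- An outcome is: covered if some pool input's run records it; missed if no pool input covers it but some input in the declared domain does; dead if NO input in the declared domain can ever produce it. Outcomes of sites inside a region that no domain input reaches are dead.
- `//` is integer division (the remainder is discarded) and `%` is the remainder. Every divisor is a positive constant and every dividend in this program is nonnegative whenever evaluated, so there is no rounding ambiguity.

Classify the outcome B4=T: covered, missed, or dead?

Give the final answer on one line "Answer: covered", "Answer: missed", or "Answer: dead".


no pool input records B4=T
but domain input (w=37) does record it -> reachable, so missed
Answer: missed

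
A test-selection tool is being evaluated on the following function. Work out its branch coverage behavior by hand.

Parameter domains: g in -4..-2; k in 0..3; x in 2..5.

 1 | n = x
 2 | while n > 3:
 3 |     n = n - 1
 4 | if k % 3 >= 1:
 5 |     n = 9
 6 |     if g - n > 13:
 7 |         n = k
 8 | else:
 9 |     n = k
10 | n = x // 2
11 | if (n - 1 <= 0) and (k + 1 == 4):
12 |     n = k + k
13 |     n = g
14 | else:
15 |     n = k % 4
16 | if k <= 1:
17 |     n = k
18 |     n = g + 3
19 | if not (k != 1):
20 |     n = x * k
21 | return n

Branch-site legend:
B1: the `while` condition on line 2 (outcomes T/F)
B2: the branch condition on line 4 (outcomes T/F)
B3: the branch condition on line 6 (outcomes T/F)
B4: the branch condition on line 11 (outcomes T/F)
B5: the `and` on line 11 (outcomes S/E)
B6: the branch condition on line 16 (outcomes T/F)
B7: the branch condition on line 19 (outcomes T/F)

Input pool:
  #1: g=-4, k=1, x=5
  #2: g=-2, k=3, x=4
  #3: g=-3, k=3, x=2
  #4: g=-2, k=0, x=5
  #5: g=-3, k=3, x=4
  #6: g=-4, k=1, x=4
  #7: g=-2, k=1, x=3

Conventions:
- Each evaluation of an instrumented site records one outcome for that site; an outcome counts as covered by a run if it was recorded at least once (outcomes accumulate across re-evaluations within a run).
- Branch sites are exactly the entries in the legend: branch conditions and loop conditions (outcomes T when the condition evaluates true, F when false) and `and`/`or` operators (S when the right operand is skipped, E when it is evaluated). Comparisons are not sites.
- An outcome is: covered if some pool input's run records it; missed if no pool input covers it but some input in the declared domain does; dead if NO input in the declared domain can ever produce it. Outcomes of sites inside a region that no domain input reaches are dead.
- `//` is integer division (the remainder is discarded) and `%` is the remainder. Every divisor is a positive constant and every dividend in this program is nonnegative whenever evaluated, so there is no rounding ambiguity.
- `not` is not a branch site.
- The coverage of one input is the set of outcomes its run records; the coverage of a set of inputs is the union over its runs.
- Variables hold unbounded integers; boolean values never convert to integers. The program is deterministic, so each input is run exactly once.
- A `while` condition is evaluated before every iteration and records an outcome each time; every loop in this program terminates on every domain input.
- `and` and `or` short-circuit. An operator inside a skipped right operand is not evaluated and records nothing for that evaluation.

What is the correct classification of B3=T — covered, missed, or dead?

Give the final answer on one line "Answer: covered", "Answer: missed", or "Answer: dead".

no pool input records B3=T
checking all 48 inputs in the declared domain: B3=T is never recorded -> dead

Answer: dead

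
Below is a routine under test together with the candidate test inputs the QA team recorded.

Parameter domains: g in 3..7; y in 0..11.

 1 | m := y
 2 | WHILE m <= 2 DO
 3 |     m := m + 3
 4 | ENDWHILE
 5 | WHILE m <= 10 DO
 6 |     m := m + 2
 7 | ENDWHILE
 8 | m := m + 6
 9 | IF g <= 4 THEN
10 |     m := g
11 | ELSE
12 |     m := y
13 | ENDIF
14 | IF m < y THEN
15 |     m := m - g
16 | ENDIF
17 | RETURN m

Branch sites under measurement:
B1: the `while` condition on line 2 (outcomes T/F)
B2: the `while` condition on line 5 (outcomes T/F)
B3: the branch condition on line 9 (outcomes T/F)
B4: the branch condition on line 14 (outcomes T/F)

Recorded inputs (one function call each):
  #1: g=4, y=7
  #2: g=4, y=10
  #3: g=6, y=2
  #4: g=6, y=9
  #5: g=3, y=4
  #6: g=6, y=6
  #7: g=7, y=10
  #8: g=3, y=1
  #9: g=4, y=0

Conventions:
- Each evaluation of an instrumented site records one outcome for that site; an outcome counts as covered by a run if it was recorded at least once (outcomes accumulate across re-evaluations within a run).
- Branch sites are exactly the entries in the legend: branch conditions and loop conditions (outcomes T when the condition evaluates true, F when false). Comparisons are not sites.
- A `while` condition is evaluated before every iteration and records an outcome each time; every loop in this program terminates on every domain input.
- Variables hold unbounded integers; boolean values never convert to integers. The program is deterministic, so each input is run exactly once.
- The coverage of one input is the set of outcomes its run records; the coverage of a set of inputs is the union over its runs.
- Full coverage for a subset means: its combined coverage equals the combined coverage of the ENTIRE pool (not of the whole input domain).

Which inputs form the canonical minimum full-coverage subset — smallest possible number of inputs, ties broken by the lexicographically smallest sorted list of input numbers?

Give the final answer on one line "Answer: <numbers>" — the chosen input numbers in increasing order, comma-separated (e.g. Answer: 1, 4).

input #1 (g=4, y=7): events B1->F, B2->T, B2->T, B2->F, B3->T, B4->T; covers B1=F, B2=T, B2=F, B3=T, B4=T
input #2 (g=4, y=10): events B1->F, B2->T, B2->F, B3->T, B4->T; covers B1=F, B2=T, B2=F, B3=T, B4=T
input #3 (g=6, y=2): events B1->T, B1->F, B2->T, B2->T, B2->T, B2->F, B3->F, B4->F; covers B1=T, B1=F, B2=T, B2=F, B3=F, B4=F
input #4 (g=6, y=9): events B1->F, B2->T, B2->F, B3->F, B4->F; covers B1=F, B2=T, B2=F, B3=F, B4=F
input #5 (g=3, y=4): events B1->F, B2->T, B2->T, B2->T, B2->T, B2->F, B3->T, B4->T; covers B1=F, B2=T, B2=F, B3=T, B4=T
input #6 (g=6, y=6): events B1->F, B2->T, B2->T, B2->T, B2->F, B3->F, B4->F; covers B1=F, B2=T, B2=F, B3=F, B4=F
input #7 (g=7, y=10): events B1->F, B2->T, B2->F, B3->F, B4->F; covers B1=F, B2=T, B2=F, B3=F, B4=F
input #8 (g=3, y=1): events B1->T, B1->F, B2->T, B2->T, B2->T, B2->T, B2->F, B3->T, B4->F; covers B1=T, B1=F, B2=T, B2=F, B3=T, B4=F
input #9 (g=4, y=0): events B1->T, B1->F, B2->T, B2->T, B2->T, B2->T, B2->F, B3->T, B4->F; covers B1=T, B1=F, B2=T, B2=F, B3=T, B4=F
the full pool covers 8 outcomes: B1=T, B1=F, B2=T, B2=F, B3=T, B3=F, B4=T, B4=F
every size-1 subset falls short of the 8 outcomes (best: 6/8)
size 2: inputs {1, 3} cover all 8 outcomes, and no lexicographically smaller subset of this size does

Answer: 1, 3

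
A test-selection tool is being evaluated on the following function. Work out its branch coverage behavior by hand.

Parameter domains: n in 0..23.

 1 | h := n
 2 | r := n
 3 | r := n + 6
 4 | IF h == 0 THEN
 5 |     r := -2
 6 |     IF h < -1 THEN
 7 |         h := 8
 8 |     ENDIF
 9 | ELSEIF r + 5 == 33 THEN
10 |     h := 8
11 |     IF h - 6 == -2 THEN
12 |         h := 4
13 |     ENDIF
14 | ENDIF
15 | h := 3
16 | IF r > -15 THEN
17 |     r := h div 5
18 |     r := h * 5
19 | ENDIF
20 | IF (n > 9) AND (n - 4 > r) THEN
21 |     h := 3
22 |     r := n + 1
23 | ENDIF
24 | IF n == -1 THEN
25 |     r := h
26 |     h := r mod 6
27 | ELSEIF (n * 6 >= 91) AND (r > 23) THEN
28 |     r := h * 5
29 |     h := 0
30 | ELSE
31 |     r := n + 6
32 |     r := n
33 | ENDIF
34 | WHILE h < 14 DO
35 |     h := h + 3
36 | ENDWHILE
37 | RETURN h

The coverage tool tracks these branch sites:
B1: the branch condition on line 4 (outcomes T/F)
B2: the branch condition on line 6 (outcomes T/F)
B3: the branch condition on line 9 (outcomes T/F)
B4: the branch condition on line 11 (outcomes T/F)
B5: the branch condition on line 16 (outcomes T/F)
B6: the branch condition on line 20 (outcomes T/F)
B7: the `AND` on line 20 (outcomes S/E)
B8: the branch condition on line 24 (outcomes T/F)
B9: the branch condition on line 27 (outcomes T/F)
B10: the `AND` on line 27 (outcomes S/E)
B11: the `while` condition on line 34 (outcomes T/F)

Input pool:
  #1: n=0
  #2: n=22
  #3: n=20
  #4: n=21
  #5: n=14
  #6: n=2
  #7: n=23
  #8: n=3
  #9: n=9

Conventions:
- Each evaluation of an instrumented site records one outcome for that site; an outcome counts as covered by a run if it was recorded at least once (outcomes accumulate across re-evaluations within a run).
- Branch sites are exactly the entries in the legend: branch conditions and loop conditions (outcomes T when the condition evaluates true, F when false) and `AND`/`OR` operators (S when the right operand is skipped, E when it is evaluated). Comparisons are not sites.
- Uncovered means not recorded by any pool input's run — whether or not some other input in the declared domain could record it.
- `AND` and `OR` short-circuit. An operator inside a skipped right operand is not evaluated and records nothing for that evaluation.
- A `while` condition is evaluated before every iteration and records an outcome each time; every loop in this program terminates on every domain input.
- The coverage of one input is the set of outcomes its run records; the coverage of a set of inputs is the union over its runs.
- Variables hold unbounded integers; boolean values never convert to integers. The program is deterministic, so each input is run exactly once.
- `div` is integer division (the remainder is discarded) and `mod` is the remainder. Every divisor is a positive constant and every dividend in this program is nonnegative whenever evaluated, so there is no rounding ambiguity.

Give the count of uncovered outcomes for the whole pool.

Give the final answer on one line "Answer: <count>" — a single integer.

input #1, n=0: events B1->T, B2->F, B5->T, B7->S, B6->F, B8->F, B10->S, B9->F, B11->T, B11->T, B11->T, B11->T, B11->F; outcomes B1=T, B2=F, B5=T, B6=F, B7=S, B8=F, B9=F, B10=S, B11=T, B11=F
input #2, n=22: events B1->F, B3->T, B4->F, B5->T, B7->E, B6->T, B8->F, B10->E, B9->F, B11->T, B11->T, B11->T, B11->T, B11->F; outcomes B1=F, B3=T, B4=F, B5=T, B6=T, B7=E, B8=F, B9=F, B10=E, B11=T, B11=F
input #3, n=20: events B1->F, B3->F, B5->T, B7->E, B6->T, B8->F, B10->E, B9->F, B11->T, B11->T, B11->T, B11->T, B11->F; outcomes B1=F, B3=F, B5=T, B6=T, B7=E, B8=F, B9=F, B10=E, B11=T, B11=F
input #4, n=21: events B1->F, B3->F, B5->T, B7->E, B6->T, B8->F, B10->E, B9->F, B11->T, B11->T, B11->T, B11->T, B11->F; outcomes B1=F, B3=F, B5=T, B6=T, B7=E, B8=F, B9=F, B10=E, B11=T, B11=F
input #5, n=14: events B1->F, B3->F, B5->T, B7->E, B6->F, B8->F, B10->S, B9->F, B11->T, B11->T, B11->T, B11->T, B11->F; outcomes B1=F, B3=F, B5=T, B6=F, B7=E, B8=F, B9=F, B10=S, B11=T, B11=F
input #6, n=2: events B1->F, B3->F, B5->T, B7->S, B6->F, B8->F, B10->S, B9->F, B11->T, B11->T, B11->T, B11->T, B11->F; outcomes B1=F, B3=F, B5=T, B6=F, B7=S, B8=F, B9=F, B10=S, B11=T, B11=F
input #7, n=23: events B1->F, B3->F, B5->T, B7->E, B6->T, B8->F, B10->E, B9->T, B11->T, B11->T, B11->T, B11->T, B11->T, B11->F; outcomes B1=F, B3=F, B5=T, B6=T, B7=E, B8=F, B9=T, B10=E, B11=T, B11=F
input #8, n=3: events B1->F, B3->F, B5->T, B7->S, B6->F, B8->F, B10->S, B9->F, B11->T, B11->T, B11->T, B11->T, B11->F; outcomes B1=F, B3=F, B5=T, B6=F, B7=S, B8=F, B9=F, B10=S, B11=T, B11=F
input #9, n=9: events B1->F, B3->F, B5->T, B7->S, B6->F, B8->F, B10->S, B9->F, B11->T, B11->T, B11->T, B11->T, B11->F; outcomes B1=F, B3=F, B5=T, B6=F, B7=S, B8=F, B9=F, B10=S, B11=T, B11=F
union over the pool: B1=T, B1=F, B2=F, B3=T, B3=F, B4=F, B5=T, B6=T, B6=F, B7=S, B7=E, B8=F, B9=T, B9=F, B10=S, B10=E, B11=T, B11=F
uncovered (4 of 22): B2=T, B4=T, B5=F, B8=T

Answer: 4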